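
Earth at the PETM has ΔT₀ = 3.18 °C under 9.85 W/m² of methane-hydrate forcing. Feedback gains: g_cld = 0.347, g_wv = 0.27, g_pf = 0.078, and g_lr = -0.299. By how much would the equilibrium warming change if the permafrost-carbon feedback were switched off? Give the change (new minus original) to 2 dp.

Original: g = 0.396, ΔT = 3.18/(1−0.396) = 5.2649 °C.
Without permafrost-carbon: g' = 0.318, ΔT' = 3.18/(1−0.318) = 4.6628 °C.
Change = 4.6628 − 5.2649 = -0.60 °C.

-0.60 °C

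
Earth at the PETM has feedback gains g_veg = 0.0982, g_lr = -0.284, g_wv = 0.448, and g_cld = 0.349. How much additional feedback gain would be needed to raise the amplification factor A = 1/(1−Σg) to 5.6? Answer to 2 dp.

Current total gain = 0.6112.
Target gain for A = 5.6: g* = 1 − 1/5.6 = 0.8214.
Additional gain needed = 0.8214 − 0.6112 = 0.21.

0.21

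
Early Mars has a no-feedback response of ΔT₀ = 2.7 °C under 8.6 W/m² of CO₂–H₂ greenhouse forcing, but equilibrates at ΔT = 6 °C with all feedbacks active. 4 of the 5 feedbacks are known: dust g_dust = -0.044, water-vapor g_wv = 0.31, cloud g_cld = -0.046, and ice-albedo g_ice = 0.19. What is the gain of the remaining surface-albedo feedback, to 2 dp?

0.14

Amplification A = ΔT/ΔT₀ = 6/2.7 = 2.222.
Total gain g = 1 − 1/A = 1 − 1/2.222 = 0.55.
Known gains sum to -0.044 + 0.31 − 0.046 + 0.19 = 0.41.
g_alb = 0.55 − 0.41 = 0.14.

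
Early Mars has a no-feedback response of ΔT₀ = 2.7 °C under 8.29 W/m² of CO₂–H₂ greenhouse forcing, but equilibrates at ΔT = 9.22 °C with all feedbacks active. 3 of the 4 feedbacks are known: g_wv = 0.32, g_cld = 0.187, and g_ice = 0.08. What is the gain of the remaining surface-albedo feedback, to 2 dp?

0.12

Amplification A = ΔT/ΔT₀ = 9.22/2.7 = 3.415.
Total gain g = 1 − 1/A = 1 − 1/3.415 = 0.7072.
Known gains sum to 0.32 + 0.187 + 0.08 = 0.587.
g_alb = 0.7072 − 0.587 = 0.12.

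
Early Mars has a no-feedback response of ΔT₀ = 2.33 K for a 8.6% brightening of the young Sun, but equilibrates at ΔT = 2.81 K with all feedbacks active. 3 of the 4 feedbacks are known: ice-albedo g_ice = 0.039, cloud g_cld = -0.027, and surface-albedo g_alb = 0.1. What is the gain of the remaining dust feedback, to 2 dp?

0.06

Amplification A = ΔT/ΔT₀ = 2.81/2.33 = 1.206.
Total gain g = 1 − 1/A = 1 − 1/1.206 = 0.1708.
Known gains sum to 0.039 − 0.027 + 0.1 = 0.112.
g_dust = 0.1708 − 0.112 = 0.06.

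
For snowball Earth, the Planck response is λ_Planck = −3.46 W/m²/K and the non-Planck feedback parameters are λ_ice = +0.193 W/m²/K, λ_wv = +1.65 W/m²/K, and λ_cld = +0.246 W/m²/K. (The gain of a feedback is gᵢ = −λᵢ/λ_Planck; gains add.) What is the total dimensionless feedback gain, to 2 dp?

0.60

Convert to gains: g_ice = 0.193/3.46 = 0.05578; g_wv = 1.65/3.46 = 0.4769; g_cld = 0.246/3.46 = 0.0711.
Total gain g = 0.60378.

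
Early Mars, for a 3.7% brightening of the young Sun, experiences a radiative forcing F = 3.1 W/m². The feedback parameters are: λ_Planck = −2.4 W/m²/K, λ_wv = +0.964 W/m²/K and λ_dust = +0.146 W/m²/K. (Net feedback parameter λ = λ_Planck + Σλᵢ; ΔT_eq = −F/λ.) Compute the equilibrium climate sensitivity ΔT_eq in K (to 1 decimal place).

Net feedback parameter λ = (−2.4) + (+0.964) + (+0.146) = -1.29 W/m²/K.
ΔT = −F/λ = −3.1/(-1.29) = 2.4 K.

2.4 K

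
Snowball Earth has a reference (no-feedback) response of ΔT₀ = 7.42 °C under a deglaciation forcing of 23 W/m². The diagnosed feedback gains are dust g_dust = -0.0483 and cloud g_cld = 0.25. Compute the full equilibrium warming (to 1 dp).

9.3 °C

Total gain g = -0.0483 + 0.25 = 0.2017.
Amplification A = 1/(1 − 0.2017) = 1.253.
ΔT = 7.42 × 1.253 = 9.3 °C.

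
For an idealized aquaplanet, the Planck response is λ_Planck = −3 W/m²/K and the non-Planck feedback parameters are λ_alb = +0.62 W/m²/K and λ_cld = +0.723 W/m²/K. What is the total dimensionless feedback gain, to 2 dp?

0.45

Convert to gains: g_alb = 0.62/3 = 0.2067; g_cld = 0.723/3 = 0.241.
Total gain g = 0.4477.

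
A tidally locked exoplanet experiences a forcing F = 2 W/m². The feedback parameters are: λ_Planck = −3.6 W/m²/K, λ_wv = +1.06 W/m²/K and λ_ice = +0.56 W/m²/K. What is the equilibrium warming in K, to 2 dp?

Net feedback parameter λ = (−3.6) + (+1.06) + (+0.56) = -1.98 W/m²/K.
ΔT = −F/λ = −2/(-1.98) = 1.01 K.

1.01 K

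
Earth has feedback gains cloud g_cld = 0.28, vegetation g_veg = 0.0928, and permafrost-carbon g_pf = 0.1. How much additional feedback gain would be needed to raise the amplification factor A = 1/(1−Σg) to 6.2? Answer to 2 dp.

Current total gain = 0.4728.
Target gain for A = 6.2: g* = 1 − 1/6.2 = 0.8387.
Additional gain needed = 0.8387 − 0.4728 = 0.37.

0.37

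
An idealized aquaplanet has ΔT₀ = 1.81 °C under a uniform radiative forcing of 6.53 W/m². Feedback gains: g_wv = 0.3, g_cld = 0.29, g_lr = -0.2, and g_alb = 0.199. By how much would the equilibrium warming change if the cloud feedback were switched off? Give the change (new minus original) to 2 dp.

Original: g = 0.589, ΔT = 1.81/(1−0.589) = 4.4039 °C.
Without cloud: g' = 0.299, ΔT' = 1.81/(1−0.299) = 2.5820 °C.
Change = 2.5820 − 4.4039 = -1.82 °C.

-1.82 °C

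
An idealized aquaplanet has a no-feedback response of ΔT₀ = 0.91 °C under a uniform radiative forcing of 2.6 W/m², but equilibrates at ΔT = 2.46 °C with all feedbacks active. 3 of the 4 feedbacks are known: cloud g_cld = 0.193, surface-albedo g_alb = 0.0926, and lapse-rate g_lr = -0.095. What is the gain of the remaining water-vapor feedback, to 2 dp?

0.44

Amplification A = ΔT/ΔT₀ = 2.46/0.91 = 2.703.
Total gain g = 1 − 1/A = 1 − 1/2.703 = 0.63.
Known gains sum to 0.193 + 0.0926 − 0.095 = 0.1906.
g_wv = 0.63 − 0.1906 = 0.44.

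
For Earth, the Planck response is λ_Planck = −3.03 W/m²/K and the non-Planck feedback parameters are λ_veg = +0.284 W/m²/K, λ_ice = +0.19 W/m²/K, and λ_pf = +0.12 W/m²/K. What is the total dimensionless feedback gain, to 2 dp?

0.20

Convert to gains: g_veg = 0.284/3.03 = 0.09373; g_ice = 0.19/3.03 = 0.06271; g_pf = 0.12/3.03 = 0.0396.
Total gain g = 0.19604.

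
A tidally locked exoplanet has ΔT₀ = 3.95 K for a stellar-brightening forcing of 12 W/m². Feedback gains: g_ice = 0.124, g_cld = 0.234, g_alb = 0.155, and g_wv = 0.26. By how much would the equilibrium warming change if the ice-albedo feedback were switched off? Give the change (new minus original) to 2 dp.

Original: g = 0.773, ΔT = 3.95/(1−0.773) = 17.4009 K.
Without ice-albedo: g' = 0.649, ΔT' = 3.95/(1−0.649) = 11.2536 K.
Change = 11.2536 − 17.4009 = -6.15 K.

-6.15 K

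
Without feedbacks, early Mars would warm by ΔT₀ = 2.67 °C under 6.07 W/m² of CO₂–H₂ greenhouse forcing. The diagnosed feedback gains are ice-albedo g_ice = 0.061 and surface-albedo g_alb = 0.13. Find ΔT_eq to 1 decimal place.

3.3 °C

Total gain g = 0.061 + 0.13 = 0.191.
Amplification A = 1/(1 − 0.191) = 1.236.
ΔT = 2.67 × 1.236 = 3.3 °C.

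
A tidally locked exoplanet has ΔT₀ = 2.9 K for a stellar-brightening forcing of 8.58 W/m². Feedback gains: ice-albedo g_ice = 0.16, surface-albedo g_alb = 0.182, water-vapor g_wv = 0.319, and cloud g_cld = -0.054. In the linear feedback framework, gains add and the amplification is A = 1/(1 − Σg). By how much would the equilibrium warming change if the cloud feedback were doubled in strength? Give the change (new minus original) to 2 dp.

Original: g = 0.607, ΔT = 2.9/(1−0.607) = 7.3791 K.
With doubled cloud: g' = 0.553, ΔT' = 2.9/(1−0.553) = 6.4877 K.
Change = 6.4877 − 7.3791 = -0.89 K.

-0.89 K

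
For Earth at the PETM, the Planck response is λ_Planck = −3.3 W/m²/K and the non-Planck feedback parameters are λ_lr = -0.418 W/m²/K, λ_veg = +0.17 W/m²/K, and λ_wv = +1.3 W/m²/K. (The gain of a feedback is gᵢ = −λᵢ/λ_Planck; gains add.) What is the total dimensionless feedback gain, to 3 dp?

Convert to gains: g_lr = -0.418/3.3 = -0.1267; g_veg = 0.17/3.3 = 0.05152; g_wv = 1.3/3.3 = 0.3939.
Total gain g = 0.31872.

0.319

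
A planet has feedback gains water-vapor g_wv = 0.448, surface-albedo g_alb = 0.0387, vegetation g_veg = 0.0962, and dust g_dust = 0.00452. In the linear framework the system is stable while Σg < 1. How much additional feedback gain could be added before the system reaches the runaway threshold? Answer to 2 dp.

Current total gain = 0.448 + 0.0387 + 0.0962 + 0.00452 = 0.58742.
Margin to runaway = 1 − 0.58742 = 0.41.

0.41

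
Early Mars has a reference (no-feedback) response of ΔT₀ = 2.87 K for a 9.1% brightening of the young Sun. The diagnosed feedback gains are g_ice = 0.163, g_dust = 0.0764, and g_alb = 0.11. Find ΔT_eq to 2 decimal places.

Total gain g = 0.163 + 0.0764 + 0.11 = 0.3494.
Amplification A = 1/(1 − 0.3494) = 1.537.
ΔT = 2.87 × 1.537 = 4.41 K.

4.41 K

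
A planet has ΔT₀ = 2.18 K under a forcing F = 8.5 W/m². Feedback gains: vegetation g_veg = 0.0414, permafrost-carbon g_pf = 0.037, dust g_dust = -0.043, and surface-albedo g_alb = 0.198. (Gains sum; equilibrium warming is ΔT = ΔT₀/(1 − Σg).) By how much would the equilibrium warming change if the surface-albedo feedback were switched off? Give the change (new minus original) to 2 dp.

Original: g = 0.2334, ΔT = 2.18/(1−0.2334) = 2.8437 K.
Without surface-albedo: g' = 0.0354, ΔT' = 2.18/(1−0.0354) = 2.2600 K.
Change = 2.2600 − 2.8437 = -0.58 K.

-0.58 K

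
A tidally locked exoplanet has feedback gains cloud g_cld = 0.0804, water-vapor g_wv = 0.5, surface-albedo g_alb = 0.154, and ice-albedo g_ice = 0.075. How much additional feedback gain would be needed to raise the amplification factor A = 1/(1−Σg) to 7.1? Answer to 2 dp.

0.05

Current total gain = 0.8094.
Target gain for A = 7.1: g* = 1 − 1/7.1 = 0.8592.
Additional gain needed = 0.8592 − 0.8094 = 0.05.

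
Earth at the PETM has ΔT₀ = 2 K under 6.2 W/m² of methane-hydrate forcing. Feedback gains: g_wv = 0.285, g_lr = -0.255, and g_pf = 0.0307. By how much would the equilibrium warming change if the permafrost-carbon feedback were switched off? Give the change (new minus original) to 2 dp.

Original: g = 0.0607, ΔT = 2/(1−0.0607) = 2.1292 K.
Without permafrost-carbon: g' = 0.03, ΔT' = 2/(1−0.03) = 2.0619 K.
Change = 2.0619 − 2.1292 = -0.07 K.

-0.07 K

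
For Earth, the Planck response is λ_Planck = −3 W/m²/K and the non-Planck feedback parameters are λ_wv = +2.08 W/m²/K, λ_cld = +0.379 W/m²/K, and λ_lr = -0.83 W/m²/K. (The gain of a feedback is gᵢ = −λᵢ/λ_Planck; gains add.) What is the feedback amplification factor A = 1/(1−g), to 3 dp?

2.188

Convert to gains: g_wv = 2.08/3 = 0.6933; g_cld = 0.379/3 = 0.1263; g_lr = -0.83/3 = -0.2767.
Total gain g = 0.5429.
A = 1/(1 − 0.5429) = 2.188.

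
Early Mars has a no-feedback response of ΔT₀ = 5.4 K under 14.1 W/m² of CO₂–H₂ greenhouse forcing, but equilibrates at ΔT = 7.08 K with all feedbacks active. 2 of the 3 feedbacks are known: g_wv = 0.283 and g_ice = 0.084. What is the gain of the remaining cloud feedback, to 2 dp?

-0.13

Amplification A = ΔT/ΔT₀ = 7.08/5.4 = 1.311.
Total gain g = 1 − 1/A = 1 − 1/1.311 = 0.2372.
Known gains sum to 0.283 + 0.084 = 0.367.
g_cld = 0.2372 − 0.367 = -0.13.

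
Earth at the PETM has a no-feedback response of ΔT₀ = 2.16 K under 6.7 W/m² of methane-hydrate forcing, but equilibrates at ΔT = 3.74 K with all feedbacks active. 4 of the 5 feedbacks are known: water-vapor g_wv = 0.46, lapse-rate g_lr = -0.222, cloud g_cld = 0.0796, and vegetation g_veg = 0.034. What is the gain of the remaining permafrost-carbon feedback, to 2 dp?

Amplification A = ΔT/ΔT₀ = 3.74/2.16 = 1.731.
Total gain g = 1 − 1/A = 1 − 1/1.731 = 0.4223.
Known gains sum to 0.46 − 0.222 + 0.0796 + 0.034 = 0.3516.
g_pf = 0.4223 − 0.3516 = 0.07.

0.07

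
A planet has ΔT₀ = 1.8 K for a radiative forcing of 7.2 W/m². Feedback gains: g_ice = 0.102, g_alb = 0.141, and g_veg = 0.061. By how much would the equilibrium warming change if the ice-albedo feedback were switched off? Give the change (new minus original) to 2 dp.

-0.33 K

Original: g = 0.304, ΔT = 1.8/(1−0.304) = 2.5862 K.
Without ice-albedo: g' = 0.202, ΔT' = 1.8/(1−0.202) = 2.2556 K.
Change = 2.2556 − 2.5862 = -0.33 K.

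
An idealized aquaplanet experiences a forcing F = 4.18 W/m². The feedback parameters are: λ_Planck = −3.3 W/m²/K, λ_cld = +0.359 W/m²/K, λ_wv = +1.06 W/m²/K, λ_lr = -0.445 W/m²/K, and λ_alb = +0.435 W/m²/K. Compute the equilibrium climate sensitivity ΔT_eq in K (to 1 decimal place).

2.2 K

Net feedback parameter λ = (−3.3) + (+0.359) + (+1.06) + (-0.445) + (+0.435) = -1.891 W/m²/K.
ΔT = −F/λ = −4.18/(-1.891) = 2.2 K.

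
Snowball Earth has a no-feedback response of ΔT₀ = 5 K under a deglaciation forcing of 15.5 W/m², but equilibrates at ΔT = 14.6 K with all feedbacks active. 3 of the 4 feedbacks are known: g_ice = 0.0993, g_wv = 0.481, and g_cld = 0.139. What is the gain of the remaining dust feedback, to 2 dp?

Amplification A = ΔT/ΔT₀ = 14.6/5 = 2.92.
Total gain g = 1 − 1/A = 1 − 1/2.92 = 0.6575.
Known gains sum to 0.0993 + 0.481 + 0.139 = 0.7193.
g_dust = 0.6575 − 0.7193 = -0.06.

-0.06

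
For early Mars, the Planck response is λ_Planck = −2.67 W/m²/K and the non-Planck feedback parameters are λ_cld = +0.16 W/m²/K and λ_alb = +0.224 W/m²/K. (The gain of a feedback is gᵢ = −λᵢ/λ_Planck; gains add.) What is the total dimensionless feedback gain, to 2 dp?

0.14

Convert to gains: g_cld = 0.16/2.67 = 0.05993; g_alb = 0.224/2.67 = 0.0839.
Total gain g = 0.14383.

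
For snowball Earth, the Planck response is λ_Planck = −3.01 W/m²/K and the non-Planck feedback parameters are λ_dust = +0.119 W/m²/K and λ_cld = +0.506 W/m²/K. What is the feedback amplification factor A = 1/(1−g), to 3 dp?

Convert to gains: g_dust = 0.119/3.01 = 0.03953; g_cld = 0.506/3.01 = 0.1681.
Total gain g = 0.20763.
A = 1/(1 − 0.20763) = 1.262.

1.262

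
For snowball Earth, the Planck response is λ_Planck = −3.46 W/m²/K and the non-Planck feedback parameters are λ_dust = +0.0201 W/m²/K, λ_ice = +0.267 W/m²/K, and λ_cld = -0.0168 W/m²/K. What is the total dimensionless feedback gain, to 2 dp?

0.08

Convert to gains: g_dust = 0.0201/3.46 = 0.005809; g_ice = 0.267/3.46 = 0.07717; g_cld = -0.0168/3.46 = -0.004855.
Total gain g = 0.078124.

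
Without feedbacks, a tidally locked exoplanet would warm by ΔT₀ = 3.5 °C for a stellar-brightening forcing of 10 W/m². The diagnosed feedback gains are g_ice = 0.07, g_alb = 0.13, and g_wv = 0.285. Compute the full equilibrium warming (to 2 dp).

Total gain g = 0.07 + 0.13 + 0.285 = 0.485.
Amplification A = 1/(1 − 0.485) = 1.942.
ΔT = 3.5 × 1.942 = 6.80 °C.

6.80 °C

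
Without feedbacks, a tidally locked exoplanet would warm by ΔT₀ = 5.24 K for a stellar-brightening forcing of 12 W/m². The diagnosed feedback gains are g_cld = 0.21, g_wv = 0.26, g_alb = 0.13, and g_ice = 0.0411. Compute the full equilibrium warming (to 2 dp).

14.60 K

Total gain g = 0.21 + 0.26 + 0.13 + 0.0411 = 0.6411.
Amplification A = 1/(1 − 0.6411) = 2.786.
ΔT = 5.24 × 2.786 = 14.60 K.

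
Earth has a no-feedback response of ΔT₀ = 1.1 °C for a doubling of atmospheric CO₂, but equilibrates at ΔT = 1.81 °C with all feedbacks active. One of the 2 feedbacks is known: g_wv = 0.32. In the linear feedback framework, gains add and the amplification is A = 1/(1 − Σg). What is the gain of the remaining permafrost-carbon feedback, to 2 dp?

Amplification A = ΔT/ΔT₀ = 1.81/1.1 = 1.645.
Total gain g = 1 − 1/A = 1 − 1/1.645 = 0.3921.
The known gain is 0.32.
g_pf = 0.3921 − 0.32 = 0.07.

0.07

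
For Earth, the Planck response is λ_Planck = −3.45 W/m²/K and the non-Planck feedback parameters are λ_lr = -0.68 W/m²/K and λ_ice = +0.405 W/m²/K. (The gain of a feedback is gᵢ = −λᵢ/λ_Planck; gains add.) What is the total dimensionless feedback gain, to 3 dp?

-0.080

Convert to gains: g_lr = -0.68/3.45 = -0.1971; g_ice = 0.405/3.45 = 0.1174.
Total gain g = -0.0797.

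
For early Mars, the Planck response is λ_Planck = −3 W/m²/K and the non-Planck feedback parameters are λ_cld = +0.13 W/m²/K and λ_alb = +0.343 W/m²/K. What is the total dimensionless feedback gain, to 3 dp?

Convert to gains: g_cld = 0.13/3 = 0.04333; g_alb = 0.343/3 = 0.1143.
Total gain g = 0.15763.

0.158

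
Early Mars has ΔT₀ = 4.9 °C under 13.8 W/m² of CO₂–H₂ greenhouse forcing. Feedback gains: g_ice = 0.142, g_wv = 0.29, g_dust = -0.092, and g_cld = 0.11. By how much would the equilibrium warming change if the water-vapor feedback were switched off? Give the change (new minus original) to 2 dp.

Original: g = 0.45, ΔT = 4.9/(1−0.45) = 8.9091 °C.
Without water-vapor: g' = 0.16, ΔT' = 4.9/(1−0.16) = 5.8333 °C.
Change = 5.8333 − 8.9091 = -3.08 °C.

-3.08 °C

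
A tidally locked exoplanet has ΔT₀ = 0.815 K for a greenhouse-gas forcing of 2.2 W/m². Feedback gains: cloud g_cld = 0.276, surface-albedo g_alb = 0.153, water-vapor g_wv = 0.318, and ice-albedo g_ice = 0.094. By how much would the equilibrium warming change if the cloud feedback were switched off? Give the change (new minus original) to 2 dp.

Original: g = 0.841, ΔT = 0.815/(1−0.841) = 5.1258 K.
Without cloud: g' = 0.565, ΔT' = 0.815/(1−0.565) = 1.8736 K.
Change = 1.8736 − 5.1258 = -3.25 K.

-3.25 K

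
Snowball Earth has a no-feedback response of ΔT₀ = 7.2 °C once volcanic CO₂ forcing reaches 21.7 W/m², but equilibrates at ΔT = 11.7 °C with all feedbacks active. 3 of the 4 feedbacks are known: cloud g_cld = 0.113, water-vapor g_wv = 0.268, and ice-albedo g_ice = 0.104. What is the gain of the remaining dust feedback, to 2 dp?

Amplification A = ΔT/ΔT₀ = 11.7/7.2 = 1.625.
Total gain g = 1 − 1/A = 1 − 1/1.625 = 0.3846.
Known gains sum to 0.113 + 0.268 + 0.104 = 0.485.
g_dust = 0.3846 − 0.485 = -0.10.

-0.10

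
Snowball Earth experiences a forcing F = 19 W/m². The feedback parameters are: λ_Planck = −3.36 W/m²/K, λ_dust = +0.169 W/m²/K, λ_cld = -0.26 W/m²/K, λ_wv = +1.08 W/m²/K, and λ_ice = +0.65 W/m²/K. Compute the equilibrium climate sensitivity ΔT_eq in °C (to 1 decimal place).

11.0 °C

Net feedback parameter λ = (−3.36) + (+0.169) + (-0.26) + (+1.08) + (+0.65) = -1.721 W/m²/K.
ΔT = −F/λ = −19/(-1.721) = 11.0 °C.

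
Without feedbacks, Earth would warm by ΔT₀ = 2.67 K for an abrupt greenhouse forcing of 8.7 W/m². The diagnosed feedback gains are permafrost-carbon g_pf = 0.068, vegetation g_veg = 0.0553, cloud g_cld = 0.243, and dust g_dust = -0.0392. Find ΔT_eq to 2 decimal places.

3.97 K

Total gain g = 0.068 + 0.0553 + 0.243 − 0.0392 = 0.3271.
Amplification A = 1/(1 − 0.3271) = 1.486.
ΔT = 2.67 × 1.486 = 3.97 K.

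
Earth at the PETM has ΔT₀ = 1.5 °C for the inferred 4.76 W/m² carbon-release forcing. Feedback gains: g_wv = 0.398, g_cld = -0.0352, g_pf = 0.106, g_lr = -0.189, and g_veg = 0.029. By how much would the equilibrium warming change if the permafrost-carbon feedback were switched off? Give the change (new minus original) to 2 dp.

-0.29 °C

Original: g = 0.3088, ΔT = 1.5/(1−0.3088) = 2.1701 °C.
Without permafrost-carbon: g' = 0.2028, ΔT' = 1.5/(1−0.2028) = 1.8816 °C.
Change = 1.8816 − 2.1701 = -0.29 °C.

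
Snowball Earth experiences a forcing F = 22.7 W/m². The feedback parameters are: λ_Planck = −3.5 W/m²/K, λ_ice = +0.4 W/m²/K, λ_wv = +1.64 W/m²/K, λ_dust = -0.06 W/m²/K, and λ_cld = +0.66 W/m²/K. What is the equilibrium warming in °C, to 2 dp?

26.40 °C

Net feedback parameter λ = (−3.5) + (+0.4) + (+1.64) + (-0.06) + (+0.66) = -0.86 W/m²/K.
ΔT = −F/λ = −22.7/(-0.86) = 26.40 °C.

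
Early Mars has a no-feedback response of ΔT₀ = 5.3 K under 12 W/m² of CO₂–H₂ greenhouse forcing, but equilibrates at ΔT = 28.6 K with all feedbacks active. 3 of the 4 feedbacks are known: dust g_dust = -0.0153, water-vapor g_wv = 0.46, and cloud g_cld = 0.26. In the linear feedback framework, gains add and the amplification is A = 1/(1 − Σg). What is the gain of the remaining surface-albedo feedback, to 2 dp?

0.11

Amplification A = ΔT/ΔT₀ = 28.6/5.3 = 5.396.
Total gain g = 1 − 1/A = 1 − 1/5.396 = 0.8147.
Known gains sum to -0.0153 + 0.46 + 0.26 = 0.7047.
g_alb = 0.8147 − 0.7047 = 0.11.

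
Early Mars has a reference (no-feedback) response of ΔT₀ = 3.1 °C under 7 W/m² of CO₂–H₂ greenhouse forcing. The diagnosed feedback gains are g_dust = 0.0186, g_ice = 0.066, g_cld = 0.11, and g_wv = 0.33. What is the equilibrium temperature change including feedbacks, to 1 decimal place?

6.5 °C

Total gain g = 0.0186 + 0.066 + 0.11 + 0.33 = 0.5246.
Amplification A = 1/(1 − 0.5246) = 2.103.
ΔT = 3.1 × 2.103 = 6.5 °C.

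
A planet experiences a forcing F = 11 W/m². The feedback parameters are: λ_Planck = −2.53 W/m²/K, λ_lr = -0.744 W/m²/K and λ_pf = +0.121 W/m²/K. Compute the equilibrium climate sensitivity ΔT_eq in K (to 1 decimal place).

3.5 K

Net feedback parameter λ = (−2.53) + (-0.744) + (+0.121) = -3.153 W/m²/K.
ΔT = −F/λ = −11/(-3.153) = 3.5 K.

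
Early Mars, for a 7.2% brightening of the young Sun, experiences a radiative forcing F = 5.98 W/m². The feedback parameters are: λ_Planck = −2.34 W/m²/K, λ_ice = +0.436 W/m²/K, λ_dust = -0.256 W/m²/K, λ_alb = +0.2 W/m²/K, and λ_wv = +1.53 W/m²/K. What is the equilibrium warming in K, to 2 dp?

Net feedback parameter λ = (−2.34) + (+0.436) + (-0.256) + (+0.2) + (+1.53) = -0.43 W/m²/K.
ΔT = −F/λ = −5.98/(-0.43) = 13.91 K.

13.91 K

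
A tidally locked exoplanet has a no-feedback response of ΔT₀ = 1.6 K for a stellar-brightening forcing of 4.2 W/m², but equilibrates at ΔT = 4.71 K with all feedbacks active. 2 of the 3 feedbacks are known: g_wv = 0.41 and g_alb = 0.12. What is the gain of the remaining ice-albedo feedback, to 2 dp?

0.13

Amplification A = ΔT/ΔT₀ = 4.71/1.6 = 2.944.
Total gain g = 1 − 1/A = 1 − 1/2.944 = 0.6603.
Known gains sum to 0.41 + 0.12 = 0.53.
g_ice = 0.6603 − 0.53 = 0.13.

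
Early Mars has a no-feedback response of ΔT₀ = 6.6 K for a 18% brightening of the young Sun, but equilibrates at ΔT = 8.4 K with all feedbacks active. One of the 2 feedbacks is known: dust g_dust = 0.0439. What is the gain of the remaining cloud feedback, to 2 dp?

Amplification A = ΔT/ΔT₀ = 8.4/6.6 = 1.273.
Total gain g = 1 − 1/A = 1 − 1/1.273 = 0.2145.
The known gain is 0.0439.
g_cld = 0.2145 − 0.0439 = 0.17.

0.17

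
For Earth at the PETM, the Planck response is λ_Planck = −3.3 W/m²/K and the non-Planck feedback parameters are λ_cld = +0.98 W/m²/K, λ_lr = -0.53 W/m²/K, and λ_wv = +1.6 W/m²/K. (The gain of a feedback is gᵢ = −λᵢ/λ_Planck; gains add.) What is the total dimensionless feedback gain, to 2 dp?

0.62

Convert to gains: g_cld = 0.98/3.3 = 0.297; g_lr = -0.53/3.3 = -0.1606; g_wv = 1.6/3.3 = 0.4848.
Total gain g = 0.6212.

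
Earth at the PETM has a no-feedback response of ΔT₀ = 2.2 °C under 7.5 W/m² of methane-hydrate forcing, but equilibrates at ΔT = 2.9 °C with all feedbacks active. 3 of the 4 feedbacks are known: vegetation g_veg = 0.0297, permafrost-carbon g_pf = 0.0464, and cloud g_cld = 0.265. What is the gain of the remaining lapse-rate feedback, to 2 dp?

-0.10

Amplification A = ΔT/ΔT₀ = 2.9/2.2 = 1.318.
Total gain g = 1 − 1/A = 1 − 1/1.318 = 0.2413.
Known gains sum to 0.0297 + 0.0464 + 0.265 = 0.3411.
g_lr = 0.2413 − 0.3411 = -0.10.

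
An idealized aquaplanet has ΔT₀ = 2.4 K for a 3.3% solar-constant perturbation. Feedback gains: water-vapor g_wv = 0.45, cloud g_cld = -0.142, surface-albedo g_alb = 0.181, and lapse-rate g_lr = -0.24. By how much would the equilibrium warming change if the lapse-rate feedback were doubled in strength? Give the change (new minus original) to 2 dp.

-0.77 K

Original: g = 0.249, ΔT = 2.4/(1−0.249) = 3.1957 K.
With doubled lapse-rate: g' = 0.009, ΔT' = 2.4/(1−0.009) = 2.4218 K.
Change = 2.4218 − 3.1957 = -0.77 K.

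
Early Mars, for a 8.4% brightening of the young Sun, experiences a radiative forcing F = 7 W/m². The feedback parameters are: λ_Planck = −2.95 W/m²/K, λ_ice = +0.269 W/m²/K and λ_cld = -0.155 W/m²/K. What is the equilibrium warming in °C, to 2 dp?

2.47 °C

Net feedback parameter λ = (−2.95) + (+0.269) + (-0.155) = -2.836 W/m²/K.
ΔT = −F/λ = −7/(-2.836) = 2.47 °C.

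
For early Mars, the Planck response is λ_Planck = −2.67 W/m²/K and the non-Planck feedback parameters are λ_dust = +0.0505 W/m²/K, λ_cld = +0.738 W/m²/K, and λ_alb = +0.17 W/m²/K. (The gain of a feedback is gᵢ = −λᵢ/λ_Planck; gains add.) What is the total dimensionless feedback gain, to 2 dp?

Convert to gains: g_dust = 0.0505/2.67 = 0.01891; g_cld = 0.738/2.67 = 0.2764; g_alb = 0.17/2.67 = 0.06367.
Total gain g = 0.35898.

0.36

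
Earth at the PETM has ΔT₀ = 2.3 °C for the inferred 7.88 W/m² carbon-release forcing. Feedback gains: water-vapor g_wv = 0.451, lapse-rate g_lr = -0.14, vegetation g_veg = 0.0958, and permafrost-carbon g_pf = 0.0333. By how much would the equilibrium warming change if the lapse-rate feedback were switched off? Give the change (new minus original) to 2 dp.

1.37 °C

Original: g = 0.4401, ΔT = 2.3/(1−0.4401) = 4.1079 °C.
Without lapse-rate: g' = 0.5801, ΔT' = 2.3/(1−0.5801) = 5.4775 °C.
Change = 5.4775 − 4.1079 = 1.37 °C.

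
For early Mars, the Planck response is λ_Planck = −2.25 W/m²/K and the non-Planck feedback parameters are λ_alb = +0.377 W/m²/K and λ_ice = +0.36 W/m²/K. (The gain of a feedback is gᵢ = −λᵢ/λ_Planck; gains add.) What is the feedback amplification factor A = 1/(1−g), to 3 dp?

1.487

Convert to gains: g_alb = 0.377/2.25 = 0.1676; g_ice = 0.36/2.25 = 0.16.
Total gain g = 0.3276.
A = 1/(1 − 0.3276) = 1.487.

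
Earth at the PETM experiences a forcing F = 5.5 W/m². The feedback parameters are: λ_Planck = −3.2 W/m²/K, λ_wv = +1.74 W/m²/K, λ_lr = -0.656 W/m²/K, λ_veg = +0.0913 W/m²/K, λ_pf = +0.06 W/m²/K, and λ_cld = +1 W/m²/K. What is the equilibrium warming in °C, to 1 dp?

Net feedback parameter λ = (−3.2) + (+1.74) + (-0.656) + (+0.0913) + (+0.06) + (+1) = -0.9647 W/m²/K.
ΔT = −F/λ = −5.5/(-0.9647) = 5.7 °C.

5.7 °C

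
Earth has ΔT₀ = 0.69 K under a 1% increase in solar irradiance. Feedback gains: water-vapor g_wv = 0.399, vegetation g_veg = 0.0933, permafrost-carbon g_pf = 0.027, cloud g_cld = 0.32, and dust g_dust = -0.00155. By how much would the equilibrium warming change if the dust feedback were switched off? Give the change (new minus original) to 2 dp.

Original: g = 0.83775, ΔT = 0.69/(1−0.83775) = 4.2527 K.
Without dust: g' = 0.8393, ΔT' = 0.69/(1−0.8393) = 4.2937 K.
Change = 4.2937 − 4.2527 = 0.04 K.

0.04 K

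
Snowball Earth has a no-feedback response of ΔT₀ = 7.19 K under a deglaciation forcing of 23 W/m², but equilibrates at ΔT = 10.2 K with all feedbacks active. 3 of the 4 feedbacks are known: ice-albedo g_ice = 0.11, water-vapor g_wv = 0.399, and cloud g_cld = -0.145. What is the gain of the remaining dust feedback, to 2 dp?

-0.07

Amplification A = ΔT/ΔT₀ = 10.2/7.19 = 1.419.
Total gain g = 1 − 1/A = 1 − 1/1.419 = 0.2953.
Known gains sum to 0.11 + 0.399 − 0.145 = 0.364.
g_dust = 0.2953 − 0.364 = -0.07.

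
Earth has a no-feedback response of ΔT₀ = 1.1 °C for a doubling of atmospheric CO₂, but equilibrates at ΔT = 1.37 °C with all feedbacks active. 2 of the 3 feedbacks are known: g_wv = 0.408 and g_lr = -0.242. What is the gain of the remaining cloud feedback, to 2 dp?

0.03

Amplification A = ΔT/ΔT₀ = 1.37/1.1 = 1.245.
Total gain g = 1 − 1/A = 1 − 1/1.245 = 0.1968.
Known gains sum to 0.408 − 0.242 = 0.166.
g_cld = 0.1968 − 0.166 = 0.03.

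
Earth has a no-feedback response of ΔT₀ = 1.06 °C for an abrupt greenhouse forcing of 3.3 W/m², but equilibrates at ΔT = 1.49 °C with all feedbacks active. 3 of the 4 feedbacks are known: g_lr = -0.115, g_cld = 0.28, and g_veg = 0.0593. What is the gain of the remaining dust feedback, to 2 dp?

Amplification A = ΔT/ΔT₀ = 1.49/1.06 = 1.406.
Total gain g = 1 − 1/A = 1 − 1/1.406 = 0.2888.
Known gains sum to -0.115 + 0.28 + 0.0593 = 0.2243.
g_dust = 0.2888 − 0.2243 = 0.06.

0.06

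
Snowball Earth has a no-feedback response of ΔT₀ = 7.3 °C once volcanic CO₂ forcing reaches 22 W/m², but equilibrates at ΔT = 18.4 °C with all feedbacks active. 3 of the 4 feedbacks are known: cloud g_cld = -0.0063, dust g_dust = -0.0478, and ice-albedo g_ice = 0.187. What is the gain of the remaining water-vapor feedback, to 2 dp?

0.47

Amplification A = ΔT/ΔT₀ = 18.4/7.3 = 2.521.
Total gain g = 1 − 1/A = 1 − 1/2.521 = 0.6033.
Known gains sum to -0.0063 − 0.0478 + 0.187 = 0.1329.
g_wv = 0.6033 − 0.1329 = 0.47.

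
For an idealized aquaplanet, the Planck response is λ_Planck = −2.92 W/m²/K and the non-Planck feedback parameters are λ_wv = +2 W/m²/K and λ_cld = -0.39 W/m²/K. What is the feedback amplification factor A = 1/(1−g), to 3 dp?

2.229

Convert to gains: g_wv = 2/2.92 = 0.6849; g_cld = -0.39/2.92 = -0.1336.
Total gain g = 0.5513.
A = 1/(1 − 0.5513) = 2.229.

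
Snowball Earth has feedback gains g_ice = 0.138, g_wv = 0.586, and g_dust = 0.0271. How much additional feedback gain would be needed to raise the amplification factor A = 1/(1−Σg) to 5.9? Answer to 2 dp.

0.08

Current total gain = 0.7511.
Target gain for A = 5.9: g* = 1 − 1/5.9 = 0.8305.
Additional gain needed = 0.8305 − 0.7511 = 0.08.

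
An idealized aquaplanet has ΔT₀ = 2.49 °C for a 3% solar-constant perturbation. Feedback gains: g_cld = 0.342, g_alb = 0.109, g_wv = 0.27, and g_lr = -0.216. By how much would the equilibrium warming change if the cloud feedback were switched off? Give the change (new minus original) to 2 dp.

Original: g = 0.505, ΔT = 2.49/(1−0.505) = 5.0303 °C.
Without cloud: g' = 0.163, ΔT' = 2.49/(1−0.163) = 2.9749 °C.
Change = 2.9749 − 5.0303 = -2.06 °C.

-2.06 °C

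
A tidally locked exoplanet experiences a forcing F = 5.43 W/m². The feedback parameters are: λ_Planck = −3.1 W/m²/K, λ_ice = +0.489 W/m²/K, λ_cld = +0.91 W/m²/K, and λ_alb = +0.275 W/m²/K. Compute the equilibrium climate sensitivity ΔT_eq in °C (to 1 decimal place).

3.8 °C

Net feedback parameter λ = (−3.1) + (+0.489) + (+0.91) + (+0.275) = -1.426 W/m²/K.
ΔT = −F/λ = −5.43/(-1.426) = 3.8 °C.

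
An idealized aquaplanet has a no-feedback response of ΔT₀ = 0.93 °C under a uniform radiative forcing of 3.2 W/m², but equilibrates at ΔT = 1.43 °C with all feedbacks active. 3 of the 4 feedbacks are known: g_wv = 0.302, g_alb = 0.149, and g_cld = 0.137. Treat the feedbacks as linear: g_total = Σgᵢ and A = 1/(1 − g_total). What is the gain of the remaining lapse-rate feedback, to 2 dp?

Amplification A = ΔT/ΔT₀ = 1.43/0.93 = 1.538.
Total gain g = 1 − 1/A = 1 − 1/1.538 = 0.3498.
Known gains sum to 0.302 + 0.149 + 0.137 = 0.588.
g_lr = 0.3498 − 0.588 = -0.24.

-0.24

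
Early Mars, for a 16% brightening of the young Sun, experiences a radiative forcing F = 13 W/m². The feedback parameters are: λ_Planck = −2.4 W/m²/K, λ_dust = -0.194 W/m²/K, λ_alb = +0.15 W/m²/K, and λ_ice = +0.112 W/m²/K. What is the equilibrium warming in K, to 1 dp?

5.6 K

Net feedback parameter λ = (−2.4) + (-0.194) + (+0.15) + (+0.112) = -2.332 W/m²/K.
ΔT = −F/λ = −13/(-2.332) = 5.6 K.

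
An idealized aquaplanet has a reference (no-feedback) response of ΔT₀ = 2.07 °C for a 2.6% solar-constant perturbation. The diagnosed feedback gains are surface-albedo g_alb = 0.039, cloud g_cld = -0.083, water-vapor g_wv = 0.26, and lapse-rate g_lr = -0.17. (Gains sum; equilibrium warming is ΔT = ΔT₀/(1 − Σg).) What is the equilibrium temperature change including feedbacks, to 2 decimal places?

Total gain g = 0.039 − 0.083 + 0.26 − 0.17 = 0.046.
Amplification A = 1/(1 − 0.046) = 1.048.
ΔT = 2.07 × 1.048 = 2.17 °C.

2.17 °C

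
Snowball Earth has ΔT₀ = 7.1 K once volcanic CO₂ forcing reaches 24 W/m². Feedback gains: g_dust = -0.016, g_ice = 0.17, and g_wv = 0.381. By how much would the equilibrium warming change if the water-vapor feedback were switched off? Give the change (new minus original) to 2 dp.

Original: g = 0.535, ΔT = 7.1/(1−0.535) = 15.2688 K.
Without water-vapor: g' = 0.154, ΔT' = 7.1/(1−0.154) = 8.3924 K.
Change = 8.3924 − 15.2688 = -6.88 K.

-6.88 K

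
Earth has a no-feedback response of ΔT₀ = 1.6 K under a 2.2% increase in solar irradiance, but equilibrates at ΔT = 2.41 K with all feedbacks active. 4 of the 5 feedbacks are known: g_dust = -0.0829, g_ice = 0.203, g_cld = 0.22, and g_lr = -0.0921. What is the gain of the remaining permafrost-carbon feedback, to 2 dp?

0.09

Amplification A = ΔT/ΔT₀ = 2.41/1.6 = 1.506.
Total gain g = 1 − 1/A = 1 − 1/1.506 = 0.336.
Known gains sum to -0.0829 + 0.203 + 0.22 − 0.0921 = 0.248.
g_pf = 0.336 − 0.248 = 0.09.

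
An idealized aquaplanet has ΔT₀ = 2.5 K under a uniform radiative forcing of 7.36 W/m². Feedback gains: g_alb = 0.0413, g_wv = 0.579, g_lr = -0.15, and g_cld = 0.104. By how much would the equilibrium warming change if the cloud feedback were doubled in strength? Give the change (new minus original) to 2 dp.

1.90 K

Original: g = 0.5743, ΔT = 2.5/(1−0.5743) = 5.8727 K.
With doubled cloud: g' = 0.6783, ΔT' = 2.5/(1−0.6783) = 7.7712 K.
Change = 7.7712 − 5.8727 = 1.90 K.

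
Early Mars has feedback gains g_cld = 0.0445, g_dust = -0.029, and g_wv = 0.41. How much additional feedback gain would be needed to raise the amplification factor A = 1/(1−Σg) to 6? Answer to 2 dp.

Current total gain = 0.4255.
Target gain for A = 6: g* = 1 − 1/6 = 0.8333.
Additional gain needed = 0.8333 − 0.4255 = 0.41.

0.41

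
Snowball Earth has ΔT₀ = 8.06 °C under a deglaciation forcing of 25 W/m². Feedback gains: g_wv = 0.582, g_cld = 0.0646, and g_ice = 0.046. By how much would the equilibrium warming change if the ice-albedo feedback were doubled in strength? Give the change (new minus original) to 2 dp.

4.61 °C

Original: g = 0.6926, ΔT = 8.06/(1−0.6926) = 26.2199 °C.
With doubled ice-albedo: g' = 0.7386, ΔT' = 8.06/(1−0.7386) = 30.8340 °C.
Change = 30.8340 − 26.2199 = 4.61 °C.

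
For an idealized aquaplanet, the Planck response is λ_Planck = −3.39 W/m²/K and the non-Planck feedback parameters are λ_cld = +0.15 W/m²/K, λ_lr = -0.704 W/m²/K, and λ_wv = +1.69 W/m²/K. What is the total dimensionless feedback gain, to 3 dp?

0.335

Convert to gains: g_cld = 0.15/3.39 = 0.04425; g_lr = -0.704/3.39 = -0.2077; g_wv = 1.69/3.39 = 0.4985.
Total gain g = 0.33505.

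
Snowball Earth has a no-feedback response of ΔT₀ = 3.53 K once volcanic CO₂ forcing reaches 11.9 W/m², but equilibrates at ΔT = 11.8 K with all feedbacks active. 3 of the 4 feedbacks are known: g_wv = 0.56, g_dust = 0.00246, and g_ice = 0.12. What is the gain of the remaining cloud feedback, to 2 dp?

0.02

Amplification A = ΔT/ΔT₀ = 11.8/3.53 = 3.343.
Total gain g = 1 − 1/A = 1 − 1/3.343 = 0.7009.
Known gains sum to 0.56 + 0.00246 + 0.12 = 0.68246.
g_cld = 0.7009 − 0.68246 = 0.02.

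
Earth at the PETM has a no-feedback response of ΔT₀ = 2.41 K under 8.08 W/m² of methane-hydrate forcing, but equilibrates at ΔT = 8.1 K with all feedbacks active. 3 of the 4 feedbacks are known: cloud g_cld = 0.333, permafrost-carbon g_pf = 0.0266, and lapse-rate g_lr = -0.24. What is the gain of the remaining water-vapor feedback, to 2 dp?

0.58

Amplification A = ΔT/ΔT₀ = 8.1/2.41 = 3.361.
Total gain g = 1 − 1/A = 1 − 1/3.361 = 0.7025.
Known gains sum to 0.333 + 0.0266 − 0.24 = 0.1196.
g_wv = 0.7025 − 0.1196 = 0.58.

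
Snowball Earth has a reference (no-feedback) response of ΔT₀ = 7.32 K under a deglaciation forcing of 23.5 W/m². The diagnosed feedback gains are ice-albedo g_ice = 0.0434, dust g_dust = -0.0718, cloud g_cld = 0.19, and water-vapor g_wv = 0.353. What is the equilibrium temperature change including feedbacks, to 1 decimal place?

Total gain g = 0.0434 − 0.0718 + 0.19 + 0.353 = 0.5146.
Amplification A = 1/(1 − 0.5146) = 2.06.
ΔT = 7.32 × 2.06 = 15.1 K.

15.1 K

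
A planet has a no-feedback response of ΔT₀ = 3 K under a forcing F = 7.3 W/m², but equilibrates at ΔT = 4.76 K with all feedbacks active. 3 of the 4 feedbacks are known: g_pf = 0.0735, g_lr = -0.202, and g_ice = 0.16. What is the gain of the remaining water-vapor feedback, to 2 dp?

Amplification A = ΔT/ΔT₀ = 4.76/3 = 1.587.
Total gain g = 1 − 1/A = 1 − 1/1.587 = 0.3699.
Known gains sum to 0.0735 − 0.202 + 0.16 = 0.0315.
g_wv = 0.3699 − 0.0315 = 0.34.

0.34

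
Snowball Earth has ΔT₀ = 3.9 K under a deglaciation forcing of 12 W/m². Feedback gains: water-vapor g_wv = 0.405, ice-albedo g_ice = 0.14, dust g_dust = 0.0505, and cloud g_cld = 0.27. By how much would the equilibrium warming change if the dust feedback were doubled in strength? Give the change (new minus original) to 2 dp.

17.43 K

Original: g = 0.8655, ΔT = 3.9/(1−0.8655) = 28.9963 K.
With doubled dust: g' = 0.916, ΔT' = 3.9/(1−0.916) = 46.4286 K.
Change = 46.4286 − 28.9963 = 17.43 K.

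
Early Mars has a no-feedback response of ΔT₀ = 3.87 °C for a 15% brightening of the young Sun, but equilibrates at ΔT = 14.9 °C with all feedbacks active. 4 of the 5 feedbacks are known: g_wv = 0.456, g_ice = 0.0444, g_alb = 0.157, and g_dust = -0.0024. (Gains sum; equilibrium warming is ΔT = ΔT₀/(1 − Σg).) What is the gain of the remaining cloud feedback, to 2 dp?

Amplification A = ΔT/ΔT₀ = 14.9/3.87 = 3.85.
Total gain g = 1 − 1/A = 1 − 1/3.85 = 0.7403.
Known gains sum to 0.456 + 0.0444 + 0.157 − 0.0024 = 0.655.
g_cld = 0.7403 − 0.655 = 0.09.

0.09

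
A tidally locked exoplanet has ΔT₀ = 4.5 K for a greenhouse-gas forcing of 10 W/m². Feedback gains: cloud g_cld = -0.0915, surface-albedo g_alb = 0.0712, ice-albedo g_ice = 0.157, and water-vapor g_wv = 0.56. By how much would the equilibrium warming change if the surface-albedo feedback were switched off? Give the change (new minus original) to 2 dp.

Original: g = 0.6967, ΔT = 4.5/(1−0.6967) = 14.8368 K.
Without surface-albedo: g' = 0.6255, ΔT' = 4.5/(1−0.6255) = 12.0160 K.
Change = 12.0160 − 14.8368 = -2.82 K.

-2.82 K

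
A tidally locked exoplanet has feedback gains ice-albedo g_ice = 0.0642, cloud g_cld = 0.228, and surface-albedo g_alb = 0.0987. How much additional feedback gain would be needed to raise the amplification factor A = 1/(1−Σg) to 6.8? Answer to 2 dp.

0.46

Current total gain = 0.3909.
Target gain for A = 6.8: g* = 1 − 1/6.8 = 0.8529.
Additional gain needed = 0.8529 − 0.3909 = 0.46.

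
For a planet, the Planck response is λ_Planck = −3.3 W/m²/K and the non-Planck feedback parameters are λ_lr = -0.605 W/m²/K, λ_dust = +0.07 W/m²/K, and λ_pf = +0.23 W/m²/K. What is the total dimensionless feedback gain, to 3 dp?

Convert to gains: g_lr = -0.605/3.3 = -0.1833; g_dust = 0.07/3.3 = 0.02121; g_pf = 0.23/3.3 = 0.0697.
Total gain g = -0.09239.

-0.092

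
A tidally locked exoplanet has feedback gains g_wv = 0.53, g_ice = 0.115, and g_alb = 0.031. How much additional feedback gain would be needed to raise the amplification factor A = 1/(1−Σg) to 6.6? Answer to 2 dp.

0.17

Current total gain = 0.676.
Target gain for A = 6.6: g* = 1 − 1/6.6 = 0.8485.
Additional gain needed = 0.8485 − 0.676 = 0.17.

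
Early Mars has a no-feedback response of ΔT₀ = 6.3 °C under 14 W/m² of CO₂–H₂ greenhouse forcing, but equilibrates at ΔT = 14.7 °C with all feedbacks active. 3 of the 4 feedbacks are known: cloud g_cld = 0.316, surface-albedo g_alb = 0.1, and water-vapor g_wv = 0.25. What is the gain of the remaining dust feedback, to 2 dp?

-0.09

Amplification A = ΔT/ΔT₀ = 14.7/6.3 = 2.333.
Total gain g = 1 − 1/A = 1 − 1/2.333 = 0.5714.
Known gains sum to 0.316 + 0.1 + 0.25 = 0.666.
g_dust = 0.5714 − 0.666 = -0.09.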